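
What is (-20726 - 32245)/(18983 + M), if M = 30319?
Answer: -17657/16434 ≈ -1.0744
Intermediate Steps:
(-20726 - 32245)/(18983 + M) = (-20726 - 32245)/(18983 + 30319) = -52971/49302 = -52971*1/49302 = -17657/16434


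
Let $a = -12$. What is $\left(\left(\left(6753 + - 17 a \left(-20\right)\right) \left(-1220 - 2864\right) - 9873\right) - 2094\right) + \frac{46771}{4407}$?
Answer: $- \frac{48161848322}{4407} \approx -1.0928 \cdot 10^{7}$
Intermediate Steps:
$\left(\left(\left(6753 + - 17 a \left(-20\right)\right) \left(-1220 - 2864\right) - 9873\right) - 2094\right) + \frac{46771}{4407} = \left(\left(\left(6753 + \left(-17\right) \left(-12\right) \left(-20\right)\right) \left(-1220 - 2864\right) - 9873\right) - 2094\right) + \frac{46771}{4407} = \left(\left(\left(6753 + 204 \left(-20\right)\right) \left(-4084\right) - 9873\right) - 2094\right) + 46771 \cdot \frac{1}{4407} = \left(\left(\left(6753 - 4080\right) \left(-4084\right) - 9873\right) - 2094\right) + \frac{46771}{4407} = \left(\left(2673 \left(-4084\right) - 9873\right) - 2094\right) + \frac{46771}{4407} = \left(\left(-10916532 - 9873\right) - 2094\right) + \frac{46771}{4407} = \left(-10926405 - 2094\right) + \frac{46771}{4407} = -10928499 + \frac{46771}{4407} = - \frac{48161848322}{4407}$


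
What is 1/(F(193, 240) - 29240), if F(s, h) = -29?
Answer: -1/29269 ≈ -3.4166e-5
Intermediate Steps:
1/(F(193, 240) - 29240) = 1/(-29 - 29240) = 1/(-29269) = -1/29269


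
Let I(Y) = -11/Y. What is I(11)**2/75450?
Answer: 1/75450 ≈ 1.3254e-5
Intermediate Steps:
I(11)**2/75450 = (-11/11)**2/75450 = (-11*1/11)**2*(1/75450) = (-1)**2*(1/75450) = 1*(1/75450) = 1/75450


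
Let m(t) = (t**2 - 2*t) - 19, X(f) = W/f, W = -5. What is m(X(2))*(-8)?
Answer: 62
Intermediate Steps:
X(f) = -5/f
m(t) = -19 + t**2 - 2*t
m(X(2))*(-8) = (-19 + (-5/2)**2 - (-10)/2)*(-8) = (-19 + (-5*1/2)**2 - (-10)/2)*(-8) = (-19 + (-5/2)**2 - 2*(-5/2))*(-8) = (-19 + 25/4 + 5)*(-8) = -31/4*(-8) = 62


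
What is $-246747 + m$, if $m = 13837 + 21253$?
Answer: $-211657$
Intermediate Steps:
$m = 35090$
$-246747 + m = -246747 + 35090 = -211657$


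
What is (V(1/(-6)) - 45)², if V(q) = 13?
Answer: 1024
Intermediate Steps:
(V(1/(-6)) - 45)² = (13 - 45)² = (-32)² = 1024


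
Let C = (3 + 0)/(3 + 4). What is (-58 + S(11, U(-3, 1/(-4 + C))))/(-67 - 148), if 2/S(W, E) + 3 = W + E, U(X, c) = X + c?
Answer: 79/295 ≈ 0.26780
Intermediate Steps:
C = 3/7 ≈ 0.42857
S(W, E) = 2/(-3 + E + W) (S(W, E) = 2/(-3 + (W + E)) = 2/(-3 + (E + W)) = 2/(-3 + E + W))
(-58 + S(11, U(-3, 1/(-4 + C))))/(-67 - 148) = (-58 + 2/(-3 + (-3 + 1/(-4 + 3/7)) + 11))/(-67 - 148) = (-58 + 2/(-3 + (-3 + 1/(-25/7)) + 11))/(-215) = -(-58 + 2/(-3 + (-3 - 7/25) + 11))/215 = -(-58 + 2/(-3 - 82/25 + 11))/215 = -(-58 + 2/(118/25))/215 = -(-58 + 2*(25/118))/215 = -(-58 + 25/59)/215 = -1/215*(-3397/59) = 79/295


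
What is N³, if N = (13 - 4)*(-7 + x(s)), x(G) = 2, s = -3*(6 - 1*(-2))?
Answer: -91125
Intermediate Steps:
s = -24 (s = -3*(6 + 2) = -3*8 = -24)
N = -45 (N = (13 - 4)*(-7 + 2) = 9*(-5) = -45)
N³ = (-45)³ = -91125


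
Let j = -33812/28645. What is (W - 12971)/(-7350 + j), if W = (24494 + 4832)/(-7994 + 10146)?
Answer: 399372399785/226578228712 ≈ 1.7626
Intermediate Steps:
j = -33812/28645 (j = -33812*1/28645 = -33812/28645 ≈ -1.1804)
W = 14663/1076 (W = 29326/2152 = 29326*(1/2152) = 14663/1076 ≈ 13.627)
(W - 12971)/(-7350 + j) = (14663/1076 - 12971)/(-7350 - 33812/28645) = -13942133/(1076*(-210574562/28645)) = -13942133/1076*(-28645/210574562) = 399372399785/226578228712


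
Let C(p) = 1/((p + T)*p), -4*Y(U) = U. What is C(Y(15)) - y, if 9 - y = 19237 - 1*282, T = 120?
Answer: 132148334/6975 ≈ 18946.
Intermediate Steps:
Y(U) = -U/4
C(p) = 1/(p*(120 + p)) (C(p) = 1/((p + 120)*p) = 1/((120 + p)*p) = 1/(p*(120 + p)))
y = -18946 (y = 9 - (19237 - 1*282) = 9 - (19237 - 282) = 9 - 1*18955 = 9 - 18955 = -18946)
C(Y(15)) - y = 1/(((-¼*15))*(120 - ¼*15)) - 1*(-18946) = 1/((-15/4)*(120 - 15/4)) + 18946 = -4/(15*465/4) + 18946 = -4/15*4/465 + 18946 = -16/6975 + 18946 = 132148334/6975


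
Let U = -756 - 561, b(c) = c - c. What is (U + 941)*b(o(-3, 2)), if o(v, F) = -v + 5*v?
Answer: 0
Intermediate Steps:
o(v, F) = 4*v
b(c) = 0
U = -1317
(U + 941)*b(o(-3, 2)) = (-1317 + 941)*0 = -376*0 = 0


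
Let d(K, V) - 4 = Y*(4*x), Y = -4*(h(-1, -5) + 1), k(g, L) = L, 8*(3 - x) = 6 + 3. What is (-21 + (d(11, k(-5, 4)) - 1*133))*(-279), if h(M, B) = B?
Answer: 8370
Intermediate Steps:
x = 15/8 (x = 3 - (6 + 3)/8 = 3 - 1/8*9 = 3 - 9/8 = 15/8 ≈ 1.8750)
Y = 16 (Y = -4*(-5 + 1) = -4*(-4) = 16)
d(K, V) = 124 (d(K, V) = 4 + 16*(4*(15/8)) = 4 + 16*(15/2) = 4 + 120 = 124)
(-21 + (d(11, k(-5, 4)) - 1*133))*(-279) = (-21 + (124 - 1*133))*(-279) = (-21 + (124 - 133))*(-279) = (-21 - 9)*(-279) = -30*(-279) = 8370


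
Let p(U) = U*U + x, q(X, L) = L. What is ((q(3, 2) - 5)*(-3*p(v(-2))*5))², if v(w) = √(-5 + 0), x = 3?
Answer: 8100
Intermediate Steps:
v(w) = I*√5 (v(w) = √(-5) = I*√5)
p(U) = 3 + U² (p(U) = U*U + 3 = U² + 3 = 3 + U²)
((q(3, 2) - 5)*(-3*p(v(-2))*5))² = ((2 - 5)*(-3*(3 + (I*√5)²)*5))² = (-3*(-3*(3 - 5))*5)² = (-3*(-3*(-2))*5)² = (-18*5)² = (-3*30)² = (-90)² = 8100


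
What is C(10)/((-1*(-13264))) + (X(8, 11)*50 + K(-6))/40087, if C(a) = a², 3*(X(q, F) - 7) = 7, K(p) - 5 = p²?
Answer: 8056793/398785476 ≈ 0.020203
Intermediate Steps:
K(p) = 5 + p²
X(q, F) = 28/3 (X(q, F) = 7 + (⅓)*7 = 7 + 7/3 = 28/3)
C(10)/((-1*(-13264))) + (X(8, 11)*50 + K(-6))/40087 = 10²/((-1*(-13264))) + ((28/3)*50 + (5 + (-6)²))/40087 = 100/13264 + (1400/3 + (5 + 36))*(1/40087) = 100*(1/13264) + (1400/3 + 41)*(1/40087) = 25/3316 + (1523/3)*(1/40087) = 25/3316 + 1523/120261 = 8056793/398785476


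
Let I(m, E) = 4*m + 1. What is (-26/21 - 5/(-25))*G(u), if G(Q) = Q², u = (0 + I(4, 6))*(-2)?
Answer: -126004/105 ≈ -1200.0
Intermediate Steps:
I(m, E) = 1 + 4*m
u = -34 (u = (0 + (1 + 4*4))*(-2) = (0 + (1 + 16))*(-2) = (0 + 17)*(-2) = 17*(-2) = -34)
(-26/21 - 5/(-25))*G(u) = (-26/21 - 5/(-25))*(-34)² = (-26*1/21 - 5*(-1/25))*1156 = (-26/21 + ⅕)*1156 = -109/105*1156 = -126004/105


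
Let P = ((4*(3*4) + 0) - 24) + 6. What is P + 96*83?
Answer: 7998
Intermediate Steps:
P = 30 (P = ((4*12 + 0) - 24) + 6 = ((48 + 0) - 24) + 6 = (48 - 24) + 6 = 24 + 6 = 30)
P + 96*83 = 30 + 96*83 = 30 + 7968 = 7998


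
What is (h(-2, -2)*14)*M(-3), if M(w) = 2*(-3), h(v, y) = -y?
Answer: -168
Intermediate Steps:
M(w) = -6
(h(-2, -2)*14)*M(-3) = (-1*(-2)*14)*(-6) = (2*14)*(-6) = 28*(-6) = -168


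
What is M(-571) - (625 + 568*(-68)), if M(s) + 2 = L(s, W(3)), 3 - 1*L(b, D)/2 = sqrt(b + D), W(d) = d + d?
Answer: 38003 - 2*I*sqrt(565) ≈ 38003.0 - 47.539*I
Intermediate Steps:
W(d) = 2*d
L(b, D) = 6 - 2*sqrt(D + b) (L(b, D) = 6 - 2*sqrt(b + D) = 6 - 2*sqrt(D + b))
M(s) = 4 - 2*sqrt(6 + s) (M(s) = -2 + (6 - 2*sqrt(2*3 + s)) = -2 + (6 - 2*sqrt(6 + s)) = 4 - 2*sqrt(6 + s))
M(-571) - (625 + 568*(-68)) = (4 - 2*sqrt(6 - 571)) - (625 + 568*(-68)) = (4 - 2*I*sqrt(565)) - (625 - 38624) = (4 - 2*I*sqrt(565)) - 1*(-37999) = (4 - 2*I*sqrt(565)) + 37999 = 38003 - 2*I*sqrt(565)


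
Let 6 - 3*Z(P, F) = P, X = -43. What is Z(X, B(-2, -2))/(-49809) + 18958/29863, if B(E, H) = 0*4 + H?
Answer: 2831373779/4462338501 ≈ 0.63450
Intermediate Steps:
B(E, H) = H (B(E, H) = 0 + H = H)
Z(P, F) = 2 - P/3
Z(X, B(-2, -2))/(-49809) + 18958/29863 = (2 - 1/3*(-43))/(-49809) + 18958/29863 = (2 + 43/3)*(-1/49809) + 18958*(1/29863) = (49/3)*(-1/49809) + 18958/29863 = -49/149427 + 18958/29863 = 2831373779/4462338501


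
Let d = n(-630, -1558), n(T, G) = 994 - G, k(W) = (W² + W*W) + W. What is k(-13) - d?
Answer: -2227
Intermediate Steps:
k(W) = W + 2*W² (k(W) = (W² + W²) + W = 2*W² + W = W + 2*W²)
d = 2552 (d = 994 - 1*(-1558) = 994 + 1558 = 2552)
k(-13) - d = -13*(1 + 2*(-13)) - 1*2552 = -13*(1 - 26) - 2552 = -13*(-25) - 2552 = 325 - 2552 = -2227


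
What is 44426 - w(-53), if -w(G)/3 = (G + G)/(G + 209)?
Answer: 1155023/26 ≈ 44424.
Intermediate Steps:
w(G) = -6*G/(209 + G) (w(G) = -3*(G + G)/(G + 209) = -3*2*G/(209 + G) = -6*G/(209 + G))
44426 - w(-53) = 44426 - (-6)*(-53)/(209 - 53) = 44426 - (-6)*(-53)/156 = 44426 - 1*53/26 = 44426 - 53/26 = 1155023/26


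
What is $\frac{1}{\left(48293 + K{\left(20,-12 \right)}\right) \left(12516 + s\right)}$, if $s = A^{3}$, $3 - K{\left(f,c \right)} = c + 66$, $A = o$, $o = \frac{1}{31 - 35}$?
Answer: $\frac{32}{19321475783} \approx 1.6562 \cdot 10^{-9}$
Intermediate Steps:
$o = - \frac{1}{4}$ ($o = \frac{1}{-4} = - \frac{1}{4} \approx -0.25$)
$A = - \frac{1}{4} \approx -0.25$
$K{\left(f,c \right)} = -63 - c$ ($K{\left(f,c \right)} = 3 - \left(c + 66\right) = 3 - \left(66 + c\right) = -63 - c$)
$s = - \frac{1}{64}$ ($s = \left(- \frac{1}{4}\right)^{3} = - \frac{1}{64} \approx -0.015625$)
$\frac{1}{\left(48293 + K{\left(20,-12 \right)}\right) \left(12516 + s\right)} = \frac{1}{\left(48293 - 51\right) \left(12516 - \frac{1}{64}\right)} = \frac{1}{\left(48293 + \left(-63 + 12\right)\right) \frac{801023}{64}} = \frac{1}{\left(48293 - 51\right) \frac{801023}{64}} = \frac{1}{48242 \cdot \frac{801023}{64}} = \frac{1}{\frac{19321475783}{32}} = \frac{32}{19321475783}$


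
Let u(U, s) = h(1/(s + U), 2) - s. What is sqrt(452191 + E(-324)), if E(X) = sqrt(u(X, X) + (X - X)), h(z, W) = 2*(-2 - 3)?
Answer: sqrt(452191 + sqrt(314)) ≈ 672.46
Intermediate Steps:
h(z, W) = -10 (h(z, W) = 2*(-5) = -10)
u(U, s) = -10 - s
E(X) = sqrt(-10 - X) (E(X) = sqrt((-10 - X) + (X - X)) = sqrt((-10 - X) + 0) = sqrt(-10 - X))
sqrt(452191 + E(-324)) = sqrt(452191 + sqrt(-10 - 1*(-324))) = sqrt(452191 + sqrt(-10 + 324)) = sqrt(452191 + sqrt(314))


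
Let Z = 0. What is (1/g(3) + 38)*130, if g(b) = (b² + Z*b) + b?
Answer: 29705/6 ≈ 4950.8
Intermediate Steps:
g(b) = b + b² (g(b) = (b² + 0*b) + b = (b² + 0) + b = b² + b = b + b²)
(1/g(3) + 38)*130 = (1/(3*(1 + 3)) + 38)*130 = (1/(3*4) + 38)*130 = (1/12 + 38)*130 = (457/12)*130 = 29705/6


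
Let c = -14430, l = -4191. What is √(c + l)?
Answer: 3*I*√2069 ≈ 136.46*I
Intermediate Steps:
√(c + l) = √(-14430 - 4191) = √(-18621) = 3*I*√2069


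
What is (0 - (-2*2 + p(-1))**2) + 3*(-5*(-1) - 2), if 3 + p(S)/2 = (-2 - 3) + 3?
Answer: -187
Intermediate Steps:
p(S) = -10 (p(S) = -6 + 2*((-2 - 3) + 3) = -6 + 2*(-5 + 3) = -6 + 2*(-2) = -6 - 4 = -10)
(0 - (-2*2 + p(-1))**2) + 3*(-5*(-1) - 2) = (0 - (-2*2 - 10)**2) + 3*(-5*(-1) - 2) = (0 - (-4 - 10)**2) + 3*(5 - 2) = (0 - 1*(-14)**2) + 3*3 = (0 - 1*196) + 9 = (0 - 196) + 9 = -196 + 9 = -187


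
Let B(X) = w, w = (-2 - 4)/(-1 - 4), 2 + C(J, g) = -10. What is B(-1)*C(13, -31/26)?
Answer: -72/5 ≈ -14.400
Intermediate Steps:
C(J, g) = -12 (C(J, g) = -2 - 10 = -12)
w = 6/5 (w = -6/(-5) = -6*(-1/5) = 6/5 ≈ 1.2000)
B(X) = 6/5
B(-1)*C(13, -31/26) = (6/5)*(-12) = -72/5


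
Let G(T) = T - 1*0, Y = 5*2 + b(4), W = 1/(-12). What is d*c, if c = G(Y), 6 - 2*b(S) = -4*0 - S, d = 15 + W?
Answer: 895/4 ≈ 223.75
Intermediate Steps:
W = -1/12 ≈ -0.083333
d = 179/12 (d = 15 - 1/12 = 179/12 ≈ 14.917)
b(S) = 3 + S/2 (b(S) = 3 - (-4*0 - S)/2 = 3 - (0 - S)/2 = 3 - (-1)*S/2 = 3 + S/2)
Y = 15 (Y = 5*2 + (3 + (½)*4) = 10 + (3 + 2) = 10 + 5 = 15)
G(T) = T (G(T) = T + 0 = T)
c = 15
d*c = (179/12)*15 = 895/4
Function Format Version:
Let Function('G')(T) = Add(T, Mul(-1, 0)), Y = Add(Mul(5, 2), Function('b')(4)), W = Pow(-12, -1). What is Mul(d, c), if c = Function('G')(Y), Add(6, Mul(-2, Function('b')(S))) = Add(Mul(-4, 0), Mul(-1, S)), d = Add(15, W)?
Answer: Rational(895, 4) ≈ 223.75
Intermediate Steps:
W = Rational(-1, 12) ≈ -0.083333
d = Rational(179, 12) (d = Add(15, Rational(-1, 12)) = Rational(179, 12) ≈ 14.917)
Function('b')(S) = Add(3, Mul(Rational(1, 2), S)) (Function('b')(S) = Add(3, Mul(Rational(-1, 2), Add(Mul(-4, 0), Mul(-1, S)))) = Add(3, Mul(Rational(-1, 2), Add(0, Mul(-1, S)))) = Add(3, Mul(Rational(-1, 2), Mul(-1, S))) = Add(3, Mul(Rational(1, 2), S)))
Y = 15 (Y = Add(Mul(5, 2), Add(3, Mul(Rational(1, 2), 4))) = Add(10, Add(3, 2)) = Add(10, 5) = 15)
Function('G')(T) = T (Function('G')(T) = Add(T, 0) = T)
c = 15
Mul(d, c) = Mul(Rational(179, 12), 15) = Rational(895, 4)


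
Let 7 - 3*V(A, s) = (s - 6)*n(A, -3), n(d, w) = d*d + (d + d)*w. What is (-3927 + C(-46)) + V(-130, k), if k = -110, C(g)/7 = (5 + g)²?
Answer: 691469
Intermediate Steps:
C(g) = 7*(5 + g)²
n(d, w) = d² + 2*d*w (n(d, w) = d² + (2*d)*w = d² + 2*d*w)
V(A, s) = 7/3 - A*(-6 + A)*(-6 + s)/3 (V(A, s) = 7/3 - (s - 6)*A*(A + 2*(-3))/3 = 7/3 - (-6 + s)*A*(A - 6)/3 = 7/3 - (-6 + s)*A*(-6 + A)/3 = 7/3 - A*(-6 + A)*(-6 + s)/3)
(-3927 + C(-46)) + V(-130, k) = (-3927 + 7*(5 - 46)²) + (7/3 + 2*(-130)*(-6 - 130) - ⅓*(-130)*(-110)*(-6 - 130)) = (-3927 + 7*(-41)²) + (7/3 + 2*(-130)*(-136) - ⅓*(-130)*(-110)*(-136)) = (-3927 + 7*1681) + (7/3 + 35360 + 1944800/3) = (-3927 + 11767) + 683629 = 7840 + 683629 = 691469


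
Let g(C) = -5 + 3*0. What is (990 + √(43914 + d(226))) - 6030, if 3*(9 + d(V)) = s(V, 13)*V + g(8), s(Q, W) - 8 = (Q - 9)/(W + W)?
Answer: -5040 + √68649945/39 ≈ -4827.5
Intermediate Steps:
s(Q, W) = 8 + (-9 + Q)/(2*W) (s(Q, W) = 8 + (Q - 9)/(W + W) = 8 + (-9 + Q)/((2*W)) = 8 + (-9 + Q)*(1/(2*W)) = 8 + (-9 + Q)/(2*W))
g(C) = -5 (g(C) = -5 + 0 = -5)
d(V) = -32/3 + V*(199/26 + V/26)/3 (d(V) = -9 + (((½)*(-9 + V + 16*13)/13)*V - 5)/3 = -9 + (((½)*(1/13)*(-9 + V + 208))*V - 5)/3 = -9 + (((½)*(1/13)*(199 + V))*V - 5)/3 = -9 + ((199/26 + V/26)*V - 5)/3 = -9 + (V*(199/26 + V/26) - 5)/3 = -9 + (-5 + V*(199/26 + V/26))/3 = -9 + (-5/3 + V*(199/26 + V/26)/3) = -32/3 + V*(199/26 + V/26)/3)
(990 + √(43914 + d(226))) - 6030 = (990 + √(43914 + (-32/3 + (1/78)*226*(199 + 226)))) - 6030 = (990 + √(43914 + (-32/3 + (1/78)*226*425))) - 6030 = (990 + √(43914 + (-32/3 + 48025/39))) - 6030 = (990 + √(43914 + 47609/39)) - 6030 = (990 + √(1760255/39)) - 6030 = (990 + √68649945/39) - 6030 = -5040 + √68649945/39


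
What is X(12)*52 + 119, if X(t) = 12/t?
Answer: 171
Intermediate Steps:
X(12)*52 + 119 = (12/12)*52 + 119 = (12*(1/12))*52 + 119 = 1*52 + 119 = 52 + 119 = 171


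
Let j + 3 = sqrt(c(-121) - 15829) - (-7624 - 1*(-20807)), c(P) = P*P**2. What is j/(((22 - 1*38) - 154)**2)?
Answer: -6593/14450 + I*sqrt(1787390)/28900 ≈ -0.45626 + 0.046261*I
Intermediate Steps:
c(P) = P**3
j = -13186 + I*sqrt(1787390) (j = -3 + (sqrt((-121)**3 - 15829) - (-7624 - 1*(-20807))) = -3 + (sqrt(-1771561 - 15829) - (-7624 + 20807)) = -3 + (sqrt(-1787390) - 1*13183) = -3 + (I*sqrt(1787390) - 13183) = -3 + (-13183 + I*sqrt(1787390)) = -13186 + I*sqrt(1787390) ≈ -13186.0 + 1336.9*I)
j/(((22 - 1*38) - 154)**2) = (-13186 + I*sqrt(1787390))/(((22 - 1*38) - 154)**2) = (-13186 + I*sqrt(1787390))/(((22 - 38) - 154)**2) = (-13186 + I*sqrt(1787390))/((-16 - 154)**2) = (-13186 + I*sqrt(1787390))/((-170)**2) = (-13186 + I*sqrt(1787390))/28900 = (-13186 + I*sqrt(1787390))*(1/28900) = -6593/14450 + I*sqrt(1787390)/28900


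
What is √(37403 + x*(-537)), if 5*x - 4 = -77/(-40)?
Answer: √14706662/20 ≈ 191.75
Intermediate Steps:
x = 237/200 (x = ⅘ + (-77/(-40))/5 = ⅘ + (-77*(-1/40))/5 = ⅘ + (⅕)*(77/40) = ⅘ + 77/200 = 237/200 ≈ 1.1850)
√(37403 + x*(-537)) = √(37403 + (237/200)*(-537)) = √(37403 - 127269/200) = √(7353331/200) = √14706662/20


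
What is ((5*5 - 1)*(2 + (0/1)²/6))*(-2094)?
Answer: -100512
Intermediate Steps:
((5*5 - 1)*(2 + (0/1)²/6))*(-2094) = ((25 - 1)*(2 + (0*1)²*(⅙)))*(-2094) = (24*(2 + 0²*(⅙)))*(-2094) = (24*(2 + 0*(⅙)))*(-2094) = (24*(2 + 0))*(-2094) = (24*2)*(-2094) = 48*(-2094) = -100512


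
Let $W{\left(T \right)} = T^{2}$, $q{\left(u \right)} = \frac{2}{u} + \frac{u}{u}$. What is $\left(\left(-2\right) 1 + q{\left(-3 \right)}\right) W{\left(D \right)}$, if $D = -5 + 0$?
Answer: $- \frac{125}{3} \approx -41.667$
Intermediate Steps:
$q{\left(u \right)} = 1 + \frac{2}{u}$ ($q{\left(u \right)} = \frac{2}{u} + 1 = 1 + \frac{2}{u}$)
$D = -5$
$\left(\left(-2\right) 1 + q{\left(-3 \right)}\right) W{\left(D \right)} = \left(\left(-2\right) 1 + \frac{2 - 3}{-3}\right) \left(-5\right)^{2} = \left(-2 - - \frac{1}{3}\right) 25 = \left(-2 + \frac{1}{3}\right) 25 = \left(- \frac{5}{3}\right) 25 = - \frac{125}{3}$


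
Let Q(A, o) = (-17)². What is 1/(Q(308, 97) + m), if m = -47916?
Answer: -1/47627 ≈ -2.0996e-5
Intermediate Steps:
Q(A, o) = 289
1/(Q(308, 97) + m) = 1/(289 - 47916) = 1/(-47627) = -1/47627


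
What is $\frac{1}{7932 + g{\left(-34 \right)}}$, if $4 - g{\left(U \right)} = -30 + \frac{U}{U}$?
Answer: $\frac{1}{7965} \approx 0.00012555$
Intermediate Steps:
$g{\left(U \right)} = 33$ ($g{\left(U \right)} = 4 - \left(-30 + \frac{U}{U}\right) = 4 - \left(-30 + 1\right) = 4 - -29 = 4 + 29 = 33$)
$\frac{1}{7932 + g{\left(-34 \right)}} = \frac{1}{7932 + 33} = \frac{1}{7965}$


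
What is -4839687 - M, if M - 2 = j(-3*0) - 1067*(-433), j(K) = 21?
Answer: -5301721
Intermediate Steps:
M = 462034 (M = 2 + (21 - 1067*(-433)) = 2 + (21 + 462011) = 2 + 462032 = 462034)
-4839687 - M = -4839687 - 1*462034 = -4839687 - 462034 = -5301721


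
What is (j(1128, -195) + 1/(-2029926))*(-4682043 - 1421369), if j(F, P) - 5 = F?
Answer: -7018637418753842/1014963 ≈ -6.9152e+9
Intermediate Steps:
j(F, P) = 5 + F
(j(1128, -195) + 1/(-2029926))*(-4682043 - 1421369) = ((5 + 1128) + 1/(-2029926))*(-4682043 - 1421369) = (1133 - 1/2029926)*(-6103412) = (2299906157/2029926)*(-6103412) = -7018637418753842/1014963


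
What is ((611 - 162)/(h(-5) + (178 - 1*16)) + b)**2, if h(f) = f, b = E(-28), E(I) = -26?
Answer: 13198689/24649 ≈ 535.47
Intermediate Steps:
b = -26
((611 - 162)/(h(-5) + (178 - 1*16)) + b)**2 = ((611 - 162)/(-5 + (178 - 1*16)) - 26)**2 = (449/(-5 + (178 - 16)) - 26)**2 = (449/(-5 + 162) - 26)**2 = (449/157 - 26)**2 = (-3633/157)**2 = 13198689/24649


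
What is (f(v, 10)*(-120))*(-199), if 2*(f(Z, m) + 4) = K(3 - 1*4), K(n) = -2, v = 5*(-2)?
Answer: -119400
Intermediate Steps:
v = -10
f(Z, m) = -5 (f(Z, m) = -4 + (½)*(-2) = -4 - 1 = -5)
(f(v, 10)*(-120))*(-199) = -5*(-120)*(-199) = 600*(-199) = -119400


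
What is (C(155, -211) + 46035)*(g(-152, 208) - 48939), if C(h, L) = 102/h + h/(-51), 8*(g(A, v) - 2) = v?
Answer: -17798118729172/7905 ≈ -2.2515e+9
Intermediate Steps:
g(A, v) = 2 + v/8
C(h, L) = 102/h - h/51 (C(h, L) = 102/h + h*(-1/51) = 102/h - h/51)
(C(155, -211) + 46035)*(g(-152, 208) - 48939) = ((102/155 - 1/51*155) + 46035)*((2 + (⅛)*208) - 48939) = ((102*(1/155) - 155/51) + 46035)*((2 + 26) - 48939) = ((102/155 - 155/51) + 46035)*(28 - 48939) = (-18823/7905 + 46035)*(-48911) = (363887852/7905)*(-48911) = -17798118729172/7905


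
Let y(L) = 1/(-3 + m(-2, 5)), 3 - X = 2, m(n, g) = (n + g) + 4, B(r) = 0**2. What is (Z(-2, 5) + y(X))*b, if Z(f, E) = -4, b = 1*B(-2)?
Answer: 0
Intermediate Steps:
B(r) = 0
m(n, g) = 4 + g + n (m(n, g) = (g + n) + 4 = 4 + g + n)
b = 0 (b = 1*0 = 0)
X = 1 (X = 3 - 1*2 = 3 - 2 = 1)
y(L) = 1/4 (y(L) = 1/(-3 + (4 + 5 - 2)) = 1/(-3 + 7) = 1/4)
(Z(-2, 5) + y(X))*b = (-4 + 1/4)*0 = -15/4*0 = 0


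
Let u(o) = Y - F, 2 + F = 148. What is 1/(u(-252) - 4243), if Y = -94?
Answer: -1/4483 ≈ -0.00022306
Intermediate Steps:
F = 146 (F = -2 + 148 = 146)
u(o) = -240 (u(o) = -94 - 1*146 = -94 - 146 = -240)
1/(u(-252) - 4243) = 1/(-240 - 4243) = 1/(-4483) = -1/4483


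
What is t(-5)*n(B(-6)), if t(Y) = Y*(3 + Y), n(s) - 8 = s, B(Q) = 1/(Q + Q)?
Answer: 475/6 ≈ 79.167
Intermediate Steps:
B(Q) = 1/(2*Q)
n(s) = 8 + s
t(-5)*n(B(-6)) = (-5*(3 - 5))*(8 + (½)/(-6)) = (-5*(-2))*(8 + (½)*(-⅙)) = 10*(8 - 1/12) = 10*(95/12) = 475/6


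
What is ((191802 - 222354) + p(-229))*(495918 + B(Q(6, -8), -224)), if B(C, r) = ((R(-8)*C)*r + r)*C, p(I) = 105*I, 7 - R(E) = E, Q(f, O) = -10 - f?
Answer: 19690844826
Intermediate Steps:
R(E) = 7 - E
B(C, r) = C*(r + 15*C*r) (B(C, r) = (((7 - 1*(-8))*C)*r + r)*C = (((7 + 8)*C)*r + r)*C = ((15*C)*r + r)*C = (15*C*r + r)*C = (r + 15*C*r)*C = C*(r + 15*C*r))
((191802 - 222354) + p(-229))*(495918 + B(Q(6, -8), -224)) = ((191802 - 222354) + 105*(-229))*(495918 + (-10 - 1*6)*(-224)*(1 + 15*(-10 - 1*6))) = (-30552 - 24045)*(495918 + (-10 - 6)*(-224)*(1 + 15*(-10 - 6))) = -54597*(495918 - 16*(-224)*(1 + 15*(-16))) = -54597*(495918 - 16*(-224)*(1 - 240)) = -54597*(495918 - 16*(-224)*(-239)) = -54597*(495918 - 856576) = -54597*(-360658) = 19690844826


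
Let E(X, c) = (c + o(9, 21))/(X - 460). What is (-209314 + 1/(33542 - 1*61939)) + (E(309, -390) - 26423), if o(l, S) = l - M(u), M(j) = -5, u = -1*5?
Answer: -1010817084818/4287947 ≈ -2.3573e+5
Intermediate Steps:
u = -5
o(l, S) = 5 + l (o(l, S) = l - 1*(-5) = l + 5 = 5 + l)
E(X, c) = (14 + c)/(-460 + X) (E(X, c) = (c + (5 + 9))/(X - 460) = (c + 14)/(-460 + X) = (14 + c)/(-460 + X))
(-209314 + 1/(33542 - 1*61939)) + (E(309, -390) - 26423) = (-209314 + 1/(33542 - 1*61939)) + ((14 - 390)/(-460 + 309) - 26423) = (-209314 + 1/(33542 - 61939)) + (-376/(-151) - 26423) = (-209314 + 1/(-28397)) + (-1/151*(-376) - 26423) = (-209314 - 1/28397) + (376/151 - 26423) = -5943889659/28397 - 3989497/151 = -1010817084818/4287947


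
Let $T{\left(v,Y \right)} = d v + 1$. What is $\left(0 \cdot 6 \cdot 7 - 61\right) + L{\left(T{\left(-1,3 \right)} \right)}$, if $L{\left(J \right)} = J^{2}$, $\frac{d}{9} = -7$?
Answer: $4035$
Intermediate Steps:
$d = -63$ ($d = 9 \left(-7\right) = -63$)
$T{\left(v,Y \right)} = 1 - 63 v$ ($T{\left(v,Y \right)} = - 63 v + 1 = 1 - 63 v$)
$\left(0 \cdot 6 \cdot 7 - 61\right) + L{\left(T{\left(-1,3 \right)} \right)} = \left(0 \cdot 6 \cdot 7 - 61\right) + \left(1 - -63\right)^{2} = \left(0 \cdot 7 - 61\right) + \left(1 + 63\right)^{2} = \left(0 - 61\right) + 64^{2} = -61 + 4096 = 4035$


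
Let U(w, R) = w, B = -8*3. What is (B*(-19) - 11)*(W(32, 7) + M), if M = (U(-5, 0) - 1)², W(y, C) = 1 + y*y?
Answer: 472145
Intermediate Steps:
W(y, C) = 1 + y²
B = -24
M = 36 (M = (-5 - 1)² = (-6)² = 36)
(B*(-19) - 11)*(W(32, 7) + M) = (-24*(-19) - 11)*((1 + 32²) + 36) = (456 - 11)*((1 + 1024) + 36) = 445*(1025 + 36) = 445*1061 = 472145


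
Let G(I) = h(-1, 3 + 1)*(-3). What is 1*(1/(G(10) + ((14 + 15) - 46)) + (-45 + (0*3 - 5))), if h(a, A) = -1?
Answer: -701/14 ≈ -50.071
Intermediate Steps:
G(I) = 3 (G(I) = -1*(-3) = 3)
1*(1/(G(10) + ((14 + 15) - 46)) + (-45 + (0*3 - 5))) = 1*(1/(3 + ((14 + 15) - 46)) + (-45 + (0*3 - 5))) = 1*(1/(3 + (29 - 46)) + (-45 + (0 - 5))) = 1*(1/(3 - 17) + (-45 - 5)) = 1*(1/(-14) - 50) = 1*(-1/14 - 50) = 1*(-701/14) = -701/14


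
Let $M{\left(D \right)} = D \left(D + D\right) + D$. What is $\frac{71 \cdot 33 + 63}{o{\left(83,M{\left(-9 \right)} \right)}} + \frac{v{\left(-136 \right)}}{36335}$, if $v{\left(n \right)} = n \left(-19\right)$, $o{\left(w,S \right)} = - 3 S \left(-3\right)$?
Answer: $\frac{30326726}{16677765} \approx 1.8184$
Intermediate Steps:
$M{\left(D \right)} = D + 2 D^{2}$ ($M{\left(D \right)} = D 2 D + D = 2 D^{2} + D = D + 2 D^{2}$)
$o{\left(w,S \right)} = 9 S$
$v{\left(n \right)} = - 19 n$
$\frac{71 \cdot 33 + 63}{o{\left(83,M{\left(-9 \right)} \right)}} + \frac{v{\left(-136 \right)}}{36335} = \frac{71 \cdot 33 + 63}{9 \left(- 9 \left(1 + 2 \left(-9\right)\right)\right)} + \frac{\left(-19\right) \left(-136\right)}{36335} = \frac{2343 + 63}{9 \left(- 9 \left(1 - 18\right)\right)} + 2584 \cdot \frac{1}{36335} = \frac{2406}{9 \left(\left(-9\right) \left(-17\right)\right)} + \frac{2584}{36335} = \frac{2406}{9 \cdot 153} + \frac{2584}{36335} = \frac{2406}{1377} + \frac{2584}{36335} = 2406 \cdot \frac{1}{1377} + \frac{2584}{36335} = \frac{802}{459} + \frac{2584}{36335} = \frac{30326726}{16677765}$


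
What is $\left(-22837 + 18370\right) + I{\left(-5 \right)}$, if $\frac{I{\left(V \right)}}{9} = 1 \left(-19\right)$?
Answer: $-4638$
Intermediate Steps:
$I{\left(V \right)} = -171$ ($I{\left(V \right)} = 9 \cdot 1 \left(-19\right) = 9 \left(-19\right) = -171$)
$\left(-22837 + 18370\right) + I{\left(-5 \right)} = \left(-22837 + 18370\right) - 171 = -4467 - 171 = -4638$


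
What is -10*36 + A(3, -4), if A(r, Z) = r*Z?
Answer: -372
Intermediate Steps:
A(r, Z) = Z*r
-10*36 + A(3, -4) = -10*36 - 4*3 = -360 - 12 = -372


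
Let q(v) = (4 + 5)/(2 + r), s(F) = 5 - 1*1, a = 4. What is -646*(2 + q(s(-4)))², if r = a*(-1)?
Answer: -8075/2 ≈ -4037.5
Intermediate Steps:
r = -4 (r = 4*(-1) = -4)
s(F) = 4 (s(F) = 5 - 1 = 4)
q(v) = -9/2 (q(v) = (4 + 5)/(2 - 4) = 9/(-2) = 9*(-½) = -9/2)
-646*(2 + q(s(-4)))² = -646*(2 - 9/2)² = -646*(-5/2)² = -646*25/4 = -8075/2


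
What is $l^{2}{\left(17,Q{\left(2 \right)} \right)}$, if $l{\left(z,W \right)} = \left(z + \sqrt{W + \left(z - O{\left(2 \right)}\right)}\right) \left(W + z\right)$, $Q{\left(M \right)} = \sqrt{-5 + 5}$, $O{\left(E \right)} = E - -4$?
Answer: $86700 + 9826 \sqrt{11} \approx 1.1929 \cdot 10^{5}$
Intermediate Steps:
$O{\left(E \right)} = 4 + E$ ($O{\left(E \right)} = E + 4 = 4 + E$)
$Q{\left(M \right)} = 0$ ($Q{\left(M \right)} = \sqrt{0} = 0$)
$l{\left(z,W \right)} = \left(W + z\right) \left(z + \sqrt{-6 + W + z}\right)$ ($l{\left(z,W \right)} = \left(z + \sqrt{W + \left(z - \left(4 + 2\right)\right)}\right) \left(W + z\right) = \left(z + \sqrt{W + \left(z - 6\right)}\right) \left(W + z\right) = \left(z + \sqrt{W + \left(-6 + z\right)}\right) \left(W + z\right) = \left(z + \sqrt{-6 + W + z}\right) \left(W + z\right) = \left(W + z\right) \left(z + \sqrt{-6 + W + z}\right)$)
$l^{2}{\left(17,Q{\left(2 \right)} \right)} = \left(17^{2} + 0 \cdot 17 + 0 \sqrt{-6 + 0 + 17} + 17 \sqrt{-6 + 0 + 17}\right)^{2} = \left(289 + 0 + 0 \sqrt{11} + 17 \sqrt{11}\right)^{2} = \left(289 + 0 + 0 + 17 \sqrt{11}\right)^{2} = \left(289 + 17 \sqrt{11}\right)^{2}$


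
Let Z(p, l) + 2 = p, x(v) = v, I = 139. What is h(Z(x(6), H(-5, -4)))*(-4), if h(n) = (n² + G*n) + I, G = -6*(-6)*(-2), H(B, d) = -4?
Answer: 532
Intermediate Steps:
G = -72 (G = 36*(-2) = -72)
Z(p, l) = -2 + p
h(n) = 139 + n² - 72*n (h(n) = (n² - 72*n) + 139 = 139 + n² - 72*n)
h(Z(x(6), H(-5, -4)))*(-4) = (139 + (-2 + 6)² - 72*(-2 + 6))*(-4) = (139 + 4² - 72*4)*(-4) = (139 + 16 - 288)*(-4) = -133*(-4) = 532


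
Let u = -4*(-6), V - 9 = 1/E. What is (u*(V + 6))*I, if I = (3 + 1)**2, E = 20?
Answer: 28896/5 ≈ 5779.2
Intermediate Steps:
V = 181/20 (V = 9 + 1/20 = 181/20 ≈ 9.0500)
u = 24
I = 16 (I = 4**2 = 16)
(u*(V + 6))*I = (24*(181/20 + 6))*16 = (24*(301/20))*16 = (1806/5)*16 = 28896/5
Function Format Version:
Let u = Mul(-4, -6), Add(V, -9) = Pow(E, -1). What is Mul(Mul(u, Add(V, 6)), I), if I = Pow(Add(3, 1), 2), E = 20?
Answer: Rational(28896, 5) ≈ 5779.2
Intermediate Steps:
V = Rational(181, 20) (V = Add(9, Pow(20, -1)) = Add(9, Rational(1, 20)) = Rational(181, 20) ≈ 9.0500)
u = 24
I = 16 (I = Pow(4, 2) = 16)
Mul(Mul(u, Add(V, 6)), I) = Mul(Mul(24, Add(Rational(181, 20), 6)), 16) = Mul(Mul(24, Rational(301, 20)), 16) = Mul(Rational(1806, 5), 16) = Rational(28896, 5)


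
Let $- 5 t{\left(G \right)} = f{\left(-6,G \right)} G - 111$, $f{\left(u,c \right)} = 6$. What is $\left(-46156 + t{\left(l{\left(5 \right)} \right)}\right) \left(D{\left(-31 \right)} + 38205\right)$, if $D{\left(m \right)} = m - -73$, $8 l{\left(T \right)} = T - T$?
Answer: $- \frac{8822397243}{5} \approx -1.7645 \cdot 10^{9}$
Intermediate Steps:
$l{\left(T \right)} = 0$ ($l{\left(T \right)} = \frac{T - T}{8} = \frac{1}{8} \cdot 0 = 0$)
$t{\left(G \right)} = \frac{111}{5} - \frac{6 G}{5}$ ($t{\left(G \right)} = - \frac{6 G - 111}{5} = - \frac{-111 + 6 G}{5} = \frac{111}{5} - \frac{6 G}{5}$)
$D{\left(m \right)} = 73 + m$ ($D{\left(m \right)} = m + 73 = 73 + m$)
$\left(-46156 + t{\left(l{\left(5 \right)} \right)}\right) \left(D{\left(-31 \right)} + 38205\right) = \left(-46156 + \left(\frac{111}{5} - 0\right)\right) \left(\left(73 - 31\right) + 38205\right) = \left(-46156 + \left(\frac{111}{5} + 0\right)\right) \left(42 + 38205\right) = \left(-46156 + \frac{111}{5}\right) 38247 = \left(- \frac{230669}{5}\right) 38247 = - \frac{8822397243}{5}$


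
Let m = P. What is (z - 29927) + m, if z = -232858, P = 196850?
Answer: -65935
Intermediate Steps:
m = 196850
(z - 29927) + m = (-232858 - 29927) + 196850 = -262785 + 196850 = -65935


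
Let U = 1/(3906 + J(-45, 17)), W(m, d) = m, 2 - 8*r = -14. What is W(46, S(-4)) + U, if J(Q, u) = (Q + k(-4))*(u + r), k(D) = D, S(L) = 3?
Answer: 136851/2975 ≈ 46.000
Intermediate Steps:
r = 2 (r = ¼ - ⅛*(-14) = ¼ + 7/4 = 2)
J(Q, u) = (-4 + Q)*(2 + u) (J(Q, u) = (Q - 4)*(u + 2) = (-4 + Q)*(2 + u))
U = 1/2975 (U = 1/(3906 + (-8 - 4*17 + 2*(-45) - 45*17)) = 1/(3906 + (-8 - 68 - 90 - 765)) = 1/(3906 - 931) = 1/2975 ≈ 0.00033613)
W(46, S(-4)) + U = 46 + 1/2975 = 136851/2975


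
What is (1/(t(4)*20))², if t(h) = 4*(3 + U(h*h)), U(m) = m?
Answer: 1/2310400 ≈ 4.3283e-7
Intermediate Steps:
t(h) = 12 + 4*h² (t(h) = 4*(3 + h*h) = 4*(3 + h²) = 12 + 4*h²)
(1/(t(4)*20))² = (1/((12 + 4*4²)*20))² = (1/((12 + 4*16)*20))² = (1/((12 + 64)*20))² = (1/(76*20))² = (1/1520)² = 1/2310400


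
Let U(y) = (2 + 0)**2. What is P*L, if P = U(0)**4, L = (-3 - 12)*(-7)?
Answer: 26880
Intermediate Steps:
L = 105 (L = -15*(-7) = 105)
U(y) = 4 (U(y) = 2**2 = 4)
P = 256 (P = 4**4 = 256)
P*L = 256*105 = 26880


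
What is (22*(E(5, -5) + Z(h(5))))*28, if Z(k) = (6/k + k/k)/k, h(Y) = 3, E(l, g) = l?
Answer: 3696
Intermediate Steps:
Z(k) = (1 + 6/k)/k (Z(k) = (6/k + 1)/k = (1 + 6/k)/k)
(22*(E(5, -5) + Z(h(5))))*28 = (22*(5 + (6 + 3)/3**2))*28 = (22*(5 + (1/9)*9))*28 = (22*(5 + 1))*28 = (22*6)*28 = 132*28 = 3696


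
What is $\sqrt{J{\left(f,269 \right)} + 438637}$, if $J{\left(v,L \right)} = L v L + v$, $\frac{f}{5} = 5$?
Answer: $3 \sqrt{249743} \approx 1499.2$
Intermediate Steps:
$f = 25$ ($f = 5 \cdot 5 = 25$)
$J{\left(v,L \right)} = v + v L^{2}$ ($J{\left(v,L \right)} = v L^{2} + v = v + v L^{2}$)
$\sqrt{J{\left(f,269 \right)} + 438637} = \sqrt{25 \left(1 + 269^{2}\right) + 438637} = \sqrt{25 \left(1 + 72361\right) + 438637} = \sqrt{25 \cdot 72362 + 438637} = \sqrt{1809050 + 438637} = \sqrt{2247687} = 3 \sqrt{249743}$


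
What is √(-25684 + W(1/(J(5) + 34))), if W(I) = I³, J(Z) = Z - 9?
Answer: I*√20804039970/900 ≈ 160.26*I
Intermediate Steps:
J(Z) = -9 + Z
√(-25684 + W(1/(J(5) + 34))) = √(-25684 + (1/((-9 + 5) + 34))³) = √(-25684 + (1/(-4 + 34))³) = √(-25684 + (1/30)³) = √(-25684 + 1/27000) = √(-693467999/27000) = I*√20804039970/900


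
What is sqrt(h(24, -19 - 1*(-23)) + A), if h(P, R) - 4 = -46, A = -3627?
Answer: I*sqrt(3669) ≈ 60.572*I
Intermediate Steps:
h(P, R) = -42 (h(P, R) = 4 - 46 = -42)
sqrt(h(24, -19 - 1*(-23)) + A) = sqrt(-42 - 3627) = sqrt(-3669) = I*sqrt(3669)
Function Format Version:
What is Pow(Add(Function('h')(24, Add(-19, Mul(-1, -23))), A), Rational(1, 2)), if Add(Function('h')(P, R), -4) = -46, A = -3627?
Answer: Mul(I, Pow(3669, Rational(1, 2))) ≈ Mul(60.572, I)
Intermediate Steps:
Function('h')(P, R) = -42 (Function('h')(P, R) = Add(4, -46) = -42)
Pow(Add(Function('h')(24, Add(-19, Mul(-1, -23))), A), Rational(1, 2)) = Pow(Add(-42, -3627), Rational(1, 2)) = Pow(-3669, Rational(1, 2)) = Mul(I, Pow(3669, Rational(1, 2)))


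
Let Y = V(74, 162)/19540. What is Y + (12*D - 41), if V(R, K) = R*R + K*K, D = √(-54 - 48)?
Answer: -38471/977 + 12*I*√102 ≈ -39.377 + 121.19*I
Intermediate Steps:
D = I*√102 (D = √(-102) = I*√102 ≈ 10.1*I)
V(R, K) = K² + R² (V(R, K) = R² + K² = K² + R²)
Y = 1586/977 (Y = (162² + 74²)/19540 = (26244 + 5476)*(1/19540) = 31720*(1/19540) = 1586/977 ≈ 1.6233)
Y + (12*D - 41) = 1586/977 + (12*(I*√102) - 41) = 1586/977 + (12*I*√102 - 41) = 1586/977 + (-41 + 12*I*√102) = -38471/977 + 12*I*√102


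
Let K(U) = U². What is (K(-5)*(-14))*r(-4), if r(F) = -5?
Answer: 1750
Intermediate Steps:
(K(-5)*(-14))*r(-4) = ((-5)²*(-14))*(-5) = (25*(-14))*(-5) = -350*(-5) = 1750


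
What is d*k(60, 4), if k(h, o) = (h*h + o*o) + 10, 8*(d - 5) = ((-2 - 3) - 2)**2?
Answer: 161357/4 ≈ 40339.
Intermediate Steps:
d = 89/8 (d = 5 + ((-2 - 3) - 2)**2/8 = 5 + (-5 - 2)**2/8 = 5 + (1/8)*(-7)**2 = 5 + (1/8)*49 = 5 + 49/8 = 89/8 ≈ 11.125)
k(h, o) = 10 + h**2 + o**2 (k(h, o) = (h**2 + o**2) + 10 = 10 + h**2 + o**2)
d*k(60, 4) = 89*(10 + 60**2 + 4**2)/8 = 89*(10 + 3600 + 16)/8 = (89/8)*3626 = 161357/4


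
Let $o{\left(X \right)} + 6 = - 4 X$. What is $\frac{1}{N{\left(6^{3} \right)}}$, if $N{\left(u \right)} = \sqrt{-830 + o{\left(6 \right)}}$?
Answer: $- \frac{i \sqrt{215}}{430} \approx - 0.0341 i$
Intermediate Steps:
$o{\left(X \right)} = -6 - 4 X$
$N{\left(u \right)} = 2 i \sqrt{215}$ ($N{\left(u \right)} = \sqrt{-830 - 30} = \sqrt{-860} = 2 i \sqrt{215}$)
$\frac{1}{N{\left(6^{3} \right)}} = \frac{1}{2 i \sqrt{215}} = - \frac{i \sqrt{215}}{430}$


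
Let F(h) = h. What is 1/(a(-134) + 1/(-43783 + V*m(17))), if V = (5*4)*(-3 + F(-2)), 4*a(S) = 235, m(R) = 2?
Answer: 175932/10336001 ≈ 0.017021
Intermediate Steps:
a(S) = 235/4 (a(S) = (¼)*235 = 235/4)
V = -100 (V = (5*4)*(-3 - 2) = 20*(-5) = -100)
1/(a(-134) + 1/(-43783 + V*m(17))) = 1/(235/4 + 1/(-43783 - 100*2)) = 1/(235/4 + 1/(-43783 - 200)) = 1/(235/4 + 1/(-43983)) = 1/(235/4 - 1/43983) = 1/(10336001/175932) = 175932/10336001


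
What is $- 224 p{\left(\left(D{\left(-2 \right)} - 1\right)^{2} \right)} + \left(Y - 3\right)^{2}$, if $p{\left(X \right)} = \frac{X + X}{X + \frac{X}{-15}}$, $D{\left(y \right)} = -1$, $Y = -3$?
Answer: $-444$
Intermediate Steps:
$p{\left(X \right)} = \frac{15}{7}$ ($p{\left(X \right)} = \frac{2 X}{X + X \left(- \frac{1}{15}\right)} = \frac{2 X}{X - \frac{X}{15}} = \frac{2 X}{\frac{14}{15} X} = 2 X \frac{15}{14 X} = \frac{15}{7}$)
$- 224 p{\left(\left(D{\left(-2 \right)} - 1\right)^{2} \right)} + \left(Y - 3\right)^{2} = \left(-224\right) \frac{15}{7} + \left(-3 - 3\right)^{2} = -480 + \left(-6\right)^{2} = -480 + 36 = -444$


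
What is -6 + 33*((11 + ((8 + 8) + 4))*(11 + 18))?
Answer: 29661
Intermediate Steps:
-6 + 33*((11 + ((8 + 8) + 4))*(11 + 18)) = -6 + 33*((11 + (16 + 4))*29) = -6 + 33*((11 + 20)*29) = -6 + 33*(31*29) = -6 + 33*899 = -6 + 29667 = 29661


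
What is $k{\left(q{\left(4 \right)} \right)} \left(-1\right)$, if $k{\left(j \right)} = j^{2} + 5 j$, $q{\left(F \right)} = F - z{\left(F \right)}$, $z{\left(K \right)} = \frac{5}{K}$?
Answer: $- \frac{341}{16} \approx -21.313$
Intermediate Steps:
$q{\left(F \right)} = F - \frac{5}{F}$
$k{\left(q{\left(4 \right)} \right)} \left(-1\right) = \left(4 - \frac{5}{4}\right) \left(5 + \left(4 - \frac{5}{4}\right)\right) \left(-1\right) = \frac{11 \left(5 + \frac{11}{4}\right)}{4} \left(-1\right) = \frac{11}{4} \cdot \frac{31}{4} \left(-1\right) = \frac{341}{16} \left(-1\right) = - \frac{341}{16}$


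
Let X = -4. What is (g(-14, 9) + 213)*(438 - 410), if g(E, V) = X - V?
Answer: 5600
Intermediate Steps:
g(E, V) = -4 - V
(g(-14, 9) + 213)*(438 - 410) = ((-4 - 1*9) + 213)*(438 - 410) = ((-4 - 9) + 213)*28 = (-13 + 213)*28 = 200*28 = 5600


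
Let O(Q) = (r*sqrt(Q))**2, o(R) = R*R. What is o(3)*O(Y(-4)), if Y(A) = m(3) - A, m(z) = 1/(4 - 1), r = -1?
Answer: 39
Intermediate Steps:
m(z) = 1/3
Y(A) = 1/3 - A
o(R) = R**2
O(Q) = Q (O(Q) = (-sqrt(Q))**2 = Q)
o(3)*O(Y(-4)) = 3**2*(1/3 - 1*(-4)) = 9*(1/3 + 4) = 9*(13/3) = 39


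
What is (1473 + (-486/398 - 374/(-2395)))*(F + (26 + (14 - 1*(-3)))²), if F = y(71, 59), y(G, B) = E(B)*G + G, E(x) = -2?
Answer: 1247323195468/476605 ≈ 2.6171e+6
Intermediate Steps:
y(G, B) = -G (y(G, B) = -2*G + G = -G)
F = -71 (F = -1*71 = -71)
(1473 + (-486/398 - 374/(-2395)))*(F + (26 + (14 - 1*(-3)))²) = (1473 + (-486/398 - 374/(-2395)))*(-71 + (26 + (14 - 1*(-3)))²) = (1473 + (-486*1/398 - 374*(-1/2395)))*(-71 + (26 + (14 + 3))²) = (1473 + (-243/199 + 374/2395))*(-71 + (26 + 17)²) = (1473 - 507559/476605)*(-71 + 43²) = 701531606*(-71 + 1849)/476605 = (701531606/476605)*1778 = 1247323195468/476605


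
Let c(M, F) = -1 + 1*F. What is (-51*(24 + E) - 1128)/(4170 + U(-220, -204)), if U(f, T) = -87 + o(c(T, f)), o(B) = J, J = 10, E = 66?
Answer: -5718/4093 ≈ -1.3970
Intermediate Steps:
c(M, F) = -1 + F
o(B) = 10
U(f, T) = -77 (U(f, T) = -87 + 10 = -77)
(-51*(24 + E) - 1128)/(4170 + U(-220, -204)) = (-51*(24 + 66) - 1128)/(4170 - 77) = (-51*90 - 1128)/4093 = (-4590 - 1128)*(1/4093) = -5718*1/4093 = -5718/4093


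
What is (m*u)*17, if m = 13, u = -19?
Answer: -4199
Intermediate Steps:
(m*u)*17 = (13*(-19))*17 = -247*17 = -4199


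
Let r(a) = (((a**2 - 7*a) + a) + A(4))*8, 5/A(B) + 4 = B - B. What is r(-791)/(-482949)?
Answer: -5043406/482949 ≈ -10.443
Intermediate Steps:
A(B) = -5/4 (A(B) = 5/(-4 + (B - B)) = 5/(-4 + 0) = 5/(-4) = 5*(-1/4) = -5/4)
r(a) = -10 - 48*a + 8*a**2 (r(a) = (((a**2 - 7*a) + a) - 5/4)*8 = ((a**2 - 6*a) - 5/4)*8 = (-5/4 + a**2 - 6*a)*8 = -10 - 48*a + 8*a**2)
r(-791)/(-482949) = (-10 - 48*(-791) + 8*(-791)**2)/(-482949) = (-10 + 37968 + 8*625681)*(-1/482949) = (-10 + 37968 + 5005448)*(-1/482949) = 5043406*(-1/482949) = -5043406/482949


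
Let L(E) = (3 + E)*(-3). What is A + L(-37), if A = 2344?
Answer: 2446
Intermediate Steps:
L(E) = -9 - 3*E
A + L(-37) = 2344 + (-9 - 3*(-37)) = 2344 + (-9 + 111) = 2344 + 102 = 2446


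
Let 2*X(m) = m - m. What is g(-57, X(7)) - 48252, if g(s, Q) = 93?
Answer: -48159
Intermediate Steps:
X(m) = 0 (X(m) = (m - m)/2 = (1/2)*0 = 0)
g(-57, X(7)) - 48252 = 93 - 48252 = -48159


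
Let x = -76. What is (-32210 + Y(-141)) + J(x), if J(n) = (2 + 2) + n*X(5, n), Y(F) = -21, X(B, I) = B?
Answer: -32607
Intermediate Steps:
J(n) = 4 + 5*n (J(n) = (2 + 2) + n*5 = 4 + 5*n)
(-32210 + Y(-141)) + J(x) = (-32210 - 21) + (4 + 5*(-76)) = -32231 + (4 - 380) = -32231 - 376 = -32607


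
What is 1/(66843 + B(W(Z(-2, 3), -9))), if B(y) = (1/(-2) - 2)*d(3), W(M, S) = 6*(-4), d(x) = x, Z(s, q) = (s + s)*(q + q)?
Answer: 2/133671 ≈ 1.4962e-5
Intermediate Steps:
Z(s, q) = 4*q*s (Z(s, q) = (2*s)*(2*q) = 4*q*s)
W(M, S) = -24
B(y) = -15/2 (B(y) = (1/(-2) - 2)*3 = (-½ - 2)*3 = -5/2*3 = -15/2)
1/(66843 + B(W(Z(-2, 3), -9))) = 1/(66843 - 15/2) = 1/(133671/2) = 2/133671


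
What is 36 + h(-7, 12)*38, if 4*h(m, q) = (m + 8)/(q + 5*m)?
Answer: 1637/46 ≈ 35.587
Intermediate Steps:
h(m, q) = (8 + m)/(4*(q + 5*m)) (h(m, q) = ((m + 8)/(q + 5*m))/4 = ((8 + m)/(q + 5*m))/4 = (8 + m)/(4*(q + 5*m)))
36 + h(-7, 12)*38 = 36 + ((8 - 7)/(4*(12 + 5*(-7))))*38 = 36 + ((¼)*1/(12 - 35))*38 = 36 + ((¼)*1/(-23))*38 = 36 + ((¼)*(-1/23)*1)*38 = 36 - 1/92*38 = 36 - 19/46 = 1637/46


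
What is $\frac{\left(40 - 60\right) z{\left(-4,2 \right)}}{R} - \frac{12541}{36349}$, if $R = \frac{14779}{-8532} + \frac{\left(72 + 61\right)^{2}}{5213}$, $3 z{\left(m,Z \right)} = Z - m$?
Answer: $- \frac{65594762698321}{2685450343729} \approx -24.426$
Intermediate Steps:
$z{\left(m,Z \right)} = - \frac{m}{3} + \frac{Z}{3}$ ($z{\left(m,Z \right)} = \frac{Z - m}{3} = - \frac{m}{3} + \frac{Z}{3}$)
$R = \frac{73879621}{44477316}$ ($R = 14779 \left(- \frac{1}{8532}\right) + 133^{2} \cdot \frac{1}{5213} = - \frac{14779}{8532} + 17689 \cdot \frac{1}{5213} = - \frac{14779}{8532} + \frac{17689}{5213} = \frac{73879621}{44477316} \approx 1.6611$)
$\frac{\left(40 - 60\right) z{\left(-4,2 \right)}}{R} - \frac{12541}{36349} = \frac{\left(40 - 60\right) \left(\left(- \frac{1}{3}\right) \left(-4\right) + \frac{1}{3} \cdot 2\right)}{\frac{73879621}{44477316}} - \frac{12541}{36349} = - 20 \left(\frac{4}{3} + \frac{2}{3}\right) \frac{44477316}{73879621} - \frac{12541}{36349} = \left(-20\right) 2 \cdot \frac{44477316}{73879621} - \frac{12541}{36349} = \left(-40\right) \frac{44477316}{73879621} - \frac{12541}{36349} = - \frac{1779092640}{73879621} - \frac{12541}{36349} = - \frac{65594762698321}{2685450343729}$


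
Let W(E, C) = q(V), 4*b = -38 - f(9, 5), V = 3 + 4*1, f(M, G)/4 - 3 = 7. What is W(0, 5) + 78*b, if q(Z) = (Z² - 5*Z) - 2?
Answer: -1509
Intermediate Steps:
f(M, G) = 40 (f(M, G) = 12 + 4*7 = 12 + 28 = 40)
V = 7 (V = 3 + 4 = 7)
b = -39/2 (b = (-38 - 1*40)/4 = (-38 - 40)/4 = (¼)*(-78) = -39/2 ≈ -19.500)
q(Z) = -2 + Z² - 5*Z
W(E, C) = 12 (W(E, C) = -2 + 7² - 5*7 = -2 + 49 - 35 = 12)
W(0, 5) + 78*b = 12 + 78*(-39/2) = 12 - 1521 = -1509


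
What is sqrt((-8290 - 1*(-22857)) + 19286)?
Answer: sqrt(33853) ≈ 183.99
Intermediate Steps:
sqrt((-8290 - 1*(-22857)) + 19286) = sqrt((-8290 + 22857) + 19286) = sqrt(14567 + 19286) = sqrt(33853)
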